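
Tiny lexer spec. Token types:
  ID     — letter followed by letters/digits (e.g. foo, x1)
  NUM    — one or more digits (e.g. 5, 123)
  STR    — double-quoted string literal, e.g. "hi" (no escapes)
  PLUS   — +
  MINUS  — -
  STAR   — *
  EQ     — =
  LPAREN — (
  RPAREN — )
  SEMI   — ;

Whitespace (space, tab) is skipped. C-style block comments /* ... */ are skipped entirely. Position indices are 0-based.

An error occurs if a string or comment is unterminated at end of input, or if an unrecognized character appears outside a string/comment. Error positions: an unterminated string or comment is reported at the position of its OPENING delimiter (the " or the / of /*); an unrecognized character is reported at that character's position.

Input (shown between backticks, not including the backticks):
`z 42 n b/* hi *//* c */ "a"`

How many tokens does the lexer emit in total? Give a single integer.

Answer: 5

Derivation:
pos=0: emit ID 'z' (now at pos=1)
pos=2: emit NUM '42' (now at pos=4)
pos=5: emit ID 'n' (now at pos=6)
pos=7: emit ID 'b' (now at pos=8)
pos=8: enter COMMENT mode (saw '/*')
exit COMMENT mode (now at pos=16)
pos=16: enter COMMENT mode (saw '/*')
exit COMMENT mode (now at pos=23)
pos=24: enter STRING mode
pos=24: emit STR "a" (now at pos=27)
DONE. 5 tokens: [ID, NUM, ID, ID, STR]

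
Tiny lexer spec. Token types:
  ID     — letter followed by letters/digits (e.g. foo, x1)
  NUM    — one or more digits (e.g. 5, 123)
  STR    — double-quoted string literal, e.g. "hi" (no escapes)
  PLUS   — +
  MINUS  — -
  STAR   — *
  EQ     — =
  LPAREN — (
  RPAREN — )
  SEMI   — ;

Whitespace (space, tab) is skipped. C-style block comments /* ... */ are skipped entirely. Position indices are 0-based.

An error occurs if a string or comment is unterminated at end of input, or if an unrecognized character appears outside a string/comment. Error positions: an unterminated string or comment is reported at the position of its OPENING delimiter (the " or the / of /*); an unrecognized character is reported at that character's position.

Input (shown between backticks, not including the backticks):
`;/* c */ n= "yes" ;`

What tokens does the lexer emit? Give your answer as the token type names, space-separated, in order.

pos=0: emit SEMI ';'
pos=1: enter COMMENT mode (saw '/*')
exit COMMENT mode (now at pos=8)
pos=9: emit ID 'n' (now at pos=10)
pos=10: emit EQ '='
pos=12: enter STRING mode
pos=12: emit STR "yes" (now at pos=17)
pos=18: emit SEMI ';'
DONE. 5 tokens: [SEMI, ID, EQ, STR, SEMI]

Answer: SEMI ID EQ STR SEMI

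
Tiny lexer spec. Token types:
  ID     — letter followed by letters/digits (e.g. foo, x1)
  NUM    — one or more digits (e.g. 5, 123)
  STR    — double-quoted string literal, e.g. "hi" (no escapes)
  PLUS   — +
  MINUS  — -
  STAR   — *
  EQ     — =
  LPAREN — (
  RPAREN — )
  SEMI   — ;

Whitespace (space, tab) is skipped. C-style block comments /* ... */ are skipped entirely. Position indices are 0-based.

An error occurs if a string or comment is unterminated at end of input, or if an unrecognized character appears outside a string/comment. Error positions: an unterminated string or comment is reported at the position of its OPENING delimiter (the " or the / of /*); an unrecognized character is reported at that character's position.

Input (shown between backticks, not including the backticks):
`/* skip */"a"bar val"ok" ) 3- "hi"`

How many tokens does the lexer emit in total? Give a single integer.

Answer: 8

Derivation:
pos=0: enter COMMENT mode (saw '/*')
exit COMMENT mode (now at pos=10)
pos=10: enter STRING mode
pos=10: emit STR "a" (now at pos=13)
pos=13: emit ID 'bar' (now at pos=16)
pos=17: emit ID 'val' (now at pos=20)
pos=20: enter STRING mode
pos=20: emit STR "ok" (now at pos=24)
pos=25: emit RPAREN ')'
pos=27: emit NUM '3' (now at pos=28)
pos=28: emit MINUS '-'
pos=30: enter STRING mode
pos=30: emit STR "hi" (now at pos=34)
DONE. 8 tokens: [STR, ID, ID, STR, RPAREN, NUM, MINUS, STR]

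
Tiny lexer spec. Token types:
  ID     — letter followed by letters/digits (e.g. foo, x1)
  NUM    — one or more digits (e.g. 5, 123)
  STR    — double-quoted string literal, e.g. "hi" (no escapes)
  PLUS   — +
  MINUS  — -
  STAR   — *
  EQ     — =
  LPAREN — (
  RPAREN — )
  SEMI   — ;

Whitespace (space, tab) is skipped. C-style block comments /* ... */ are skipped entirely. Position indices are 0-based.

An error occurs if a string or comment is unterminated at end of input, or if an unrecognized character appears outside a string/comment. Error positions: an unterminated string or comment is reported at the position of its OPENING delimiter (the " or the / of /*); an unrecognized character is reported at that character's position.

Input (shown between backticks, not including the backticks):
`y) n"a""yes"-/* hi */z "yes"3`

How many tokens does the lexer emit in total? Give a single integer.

Answer: 9

Derivation:
pos=0: emit ID 'y' (now at pos=1)
pos=1: emit RPAREN ')'
pos=3: emit ID 'n' (now at pos=4)
pos=4: enter STRING mode
pos=4: emit STR "a" (now at pos=7)
pos=7: enter STRING mode
pos=7: emit STR "yes" (now at pos=12)
pos=12: emit MINUS '-'
pos=13: enter COMMENT mode (saw '/*')
exit COMMENT mode (now at pos=21)
pos=21: emit ID 'z' (now at pos=22)
pos=23: enter STRING mode
pos=23: emit STR "yes" (now at pos=28)
pos=28: emit NUM '3' (now at pos=29)
DONE. 9 tokens: [ID, RPAREN, ID, STR, STR, MINUS, ID, STR, NUM]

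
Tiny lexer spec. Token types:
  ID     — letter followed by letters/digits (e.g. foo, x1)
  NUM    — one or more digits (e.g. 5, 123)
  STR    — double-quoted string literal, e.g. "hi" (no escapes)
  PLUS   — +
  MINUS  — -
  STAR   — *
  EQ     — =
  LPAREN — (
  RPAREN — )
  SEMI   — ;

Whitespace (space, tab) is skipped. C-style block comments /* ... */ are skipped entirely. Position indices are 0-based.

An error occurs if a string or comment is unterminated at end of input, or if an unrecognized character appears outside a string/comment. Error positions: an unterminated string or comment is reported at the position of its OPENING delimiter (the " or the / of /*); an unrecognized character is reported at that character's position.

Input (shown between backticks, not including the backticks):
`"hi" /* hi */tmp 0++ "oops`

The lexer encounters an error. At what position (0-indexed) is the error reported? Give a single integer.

pos=0: enter STRING mode
pos=0: emit STR "hi" (now at pos=4)
pos=5: enter COMMENT mode (saw '/*')
exit COMMENT mode (now at pos=13)
pos=13: emit ID 'tmp' (now at pos=16)
pos=17: emit NUM '0' (now at pos=18)
pos=18: emit PLUS '+'
pos=19: emit PLUS '+'
pos=21: enter STRING mode
pos=21: ERROR — unterminated string

Answer: 21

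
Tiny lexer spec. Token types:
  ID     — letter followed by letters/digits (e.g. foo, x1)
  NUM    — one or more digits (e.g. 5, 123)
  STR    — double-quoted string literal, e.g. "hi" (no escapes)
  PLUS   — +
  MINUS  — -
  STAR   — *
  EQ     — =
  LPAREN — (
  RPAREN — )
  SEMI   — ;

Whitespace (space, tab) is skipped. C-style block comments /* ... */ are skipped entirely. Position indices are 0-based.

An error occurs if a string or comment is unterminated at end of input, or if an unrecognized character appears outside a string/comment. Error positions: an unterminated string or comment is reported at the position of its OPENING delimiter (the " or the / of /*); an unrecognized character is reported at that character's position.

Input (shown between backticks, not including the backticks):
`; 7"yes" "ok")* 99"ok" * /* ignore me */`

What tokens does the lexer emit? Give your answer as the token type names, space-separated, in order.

pos=0: emit SEMI ';'
pos=2: emit NUM '7' (now at pos=3)
pos=3: enter STRING mode
pos=3: emit STR "yes" (now at pos=8)
pos=9: enter STRING mode
pos=9: emit STR "ok" (now at pos=13)
pos=13: emit RPAREN ')'
pos=14: emit STAR '*'
pos=16: emit NUM '99' (now at pos=18)
pos=18: enter STRING mode
pos=18: emit STR "ok" (now at pos=22)
pos=23: emit STAR '*'
pos=25: enter COMMENT mode (saw '/*')
exit COMMENT mode (now at pos=40)
DONE. 9 tokens: [SEMI, NUM, STR, STR, RPAREN, STAR, NUM, STR, STAR]

Answer: SEMI NUM STR STR RPAREN STAR NUM STR STAR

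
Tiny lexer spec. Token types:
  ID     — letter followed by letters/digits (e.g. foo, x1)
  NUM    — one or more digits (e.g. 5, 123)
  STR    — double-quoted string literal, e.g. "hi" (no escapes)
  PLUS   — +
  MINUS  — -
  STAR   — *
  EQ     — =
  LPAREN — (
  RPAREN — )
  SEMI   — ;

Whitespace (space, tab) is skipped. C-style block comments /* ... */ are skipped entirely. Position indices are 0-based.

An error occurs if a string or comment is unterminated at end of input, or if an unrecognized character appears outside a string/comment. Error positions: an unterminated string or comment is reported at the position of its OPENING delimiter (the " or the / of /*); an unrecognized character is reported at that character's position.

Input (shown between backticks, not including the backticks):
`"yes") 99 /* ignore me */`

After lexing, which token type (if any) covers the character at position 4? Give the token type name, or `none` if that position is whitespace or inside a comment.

Answer: STR

Derivation:
pos=0: enter STRING mode
pos=0: emit STR "yes" (now at pos=5)
pos=5: emit RPAREN ')'
pos=7: emit NUM '99' (now at pos=9)
pos=10: enter COMMENT mode (saw '/*')
exit COMMENT mode (now at pos=25)
DONE. 3 tokens: [STR, RPAREN, NUM]
Position 4: char is '"' -> STR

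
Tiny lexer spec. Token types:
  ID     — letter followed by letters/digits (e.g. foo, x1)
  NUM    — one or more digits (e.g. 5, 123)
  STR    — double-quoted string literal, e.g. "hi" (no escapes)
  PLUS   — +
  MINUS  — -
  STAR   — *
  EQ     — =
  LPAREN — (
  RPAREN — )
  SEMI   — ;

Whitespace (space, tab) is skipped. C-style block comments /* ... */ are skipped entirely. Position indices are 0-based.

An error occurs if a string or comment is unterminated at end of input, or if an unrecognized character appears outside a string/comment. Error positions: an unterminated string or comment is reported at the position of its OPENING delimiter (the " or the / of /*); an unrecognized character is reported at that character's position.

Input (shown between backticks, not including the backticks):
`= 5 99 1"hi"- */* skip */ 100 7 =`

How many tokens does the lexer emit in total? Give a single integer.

pos=0: emit EQ '='
pos=2: emit NUM '5' (now at pos=3)
pos=4: emit NUM '99' (now at pos=6)
pos=7: emit NUM '1' (now at pos=8)
pos=8: enter STRING mode
pos=8: emit STR "hi" (now at pos=12)
pos=12: emit MINUS '-'
pos=14: emit STAR '*'
pos=15: enter COMMENT mode (saw '/*')
exit COMMENT mode (now at pos=25)
pos=26: emit NUM '100' (now at pos=29)
pos=30: emit NUM '7' (now at pos=31)
pos=32: emit EQ '='
DONE. 10 tokens: [EQ, NUM, NUM, NUM, STR, MINUS, STAR, NUM, NUM, EQ]

Answer: 10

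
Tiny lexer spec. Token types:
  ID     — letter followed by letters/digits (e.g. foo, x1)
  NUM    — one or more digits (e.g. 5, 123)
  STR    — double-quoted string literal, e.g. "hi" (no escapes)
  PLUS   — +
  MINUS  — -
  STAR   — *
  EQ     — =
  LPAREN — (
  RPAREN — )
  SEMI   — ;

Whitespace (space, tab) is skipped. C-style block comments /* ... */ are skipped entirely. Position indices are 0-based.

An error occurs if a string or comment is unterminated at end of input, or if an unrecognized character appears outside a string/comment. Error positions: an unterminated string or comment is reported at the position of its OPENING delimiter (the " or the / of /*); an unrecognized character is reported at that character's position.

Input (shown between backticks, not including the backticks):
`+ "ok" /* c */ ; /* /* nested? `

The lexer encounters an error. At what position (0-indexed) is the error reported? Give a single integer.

pos=0: emit PLUS '+'
pos=2: enter STRING mode
pos=2: emit STR "ok" (now at pos=6)
pos=7: enter COMMENT mode (saw '/*')
exit COMMENT mode (now at pos=14)
pos=15: emit SEMI ';'
pos=17: enter COMMENT mode (saw '/*')
pos=17: ERROR — unterminated comment (reached EOF)

Answer: 17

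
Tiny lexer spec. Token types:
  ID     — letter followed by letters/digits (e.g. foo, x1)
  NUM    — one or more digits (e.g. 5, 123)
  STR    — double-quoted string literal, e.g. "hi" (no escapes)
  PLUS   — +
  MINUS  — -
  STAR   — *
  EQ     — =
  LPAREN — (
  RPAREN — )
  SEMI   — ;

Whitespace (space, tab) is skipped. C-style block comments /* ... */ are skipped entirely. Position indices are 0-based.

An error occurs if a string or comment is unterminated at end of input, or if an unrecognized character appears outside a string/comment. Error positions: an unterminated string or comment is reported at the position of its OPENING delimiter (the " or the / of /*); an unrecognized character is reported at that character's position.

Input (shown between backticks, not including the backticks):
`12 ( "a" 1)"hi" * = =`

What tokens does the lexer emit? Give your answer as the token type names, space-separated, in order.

Answer: NUM LPAREN STR NUM RPAREN STR STAR EQ EQ

Derivation:
pos=0: emit NUM '12' (now at pos=2)
pos=3: emit LPAREN '('
pos=5: enter STRING mode
pos=5: emit STR "a" (now at pos=8)
pos=9: emit NUM '1' (now at pos=10)
pos=10: emit RPAREN ')'
pos=11: enter STRING mode
pos=11: emit STR "hi" (now at pos=15)
pos=16: emit STAR '*'
pos=18: emit EQ '='
pos=20: emit EQ '='
DONE. 9 tokens: [NUM, LPAREN, STR, NUM, RPAREN, STR, STAR, EQ, EQ]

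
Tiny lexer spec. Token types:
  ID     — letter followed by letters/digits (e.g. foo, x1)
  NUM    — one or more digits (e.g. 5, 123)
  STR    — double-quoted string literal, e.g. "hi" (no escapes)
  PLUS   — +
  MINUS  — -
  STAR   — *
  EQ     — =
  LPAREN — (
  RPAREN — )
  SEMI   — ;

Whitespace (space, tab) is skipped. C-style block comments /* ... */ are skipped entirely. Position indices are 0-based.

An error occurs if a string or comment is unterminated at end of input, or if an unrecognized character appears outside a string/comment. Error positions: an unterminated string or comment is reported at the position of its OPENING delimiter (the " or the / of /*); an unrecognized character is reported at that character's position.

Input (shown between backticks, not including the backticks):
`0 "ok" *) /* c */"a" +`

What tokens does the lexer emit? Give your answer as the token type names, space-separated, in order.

pos=0: emit NUM '0' (now at pos=1)
pos=2: enter STRING mode
pos=2: emit STR "ok" (now at pos=6)
pos=7: emit STAR '*'
pos=8: emit RPAREN ')'
pos=10: enter COMMENT mode (saw '/*')
exit COMMENT mode (now at pos=17)
pos=17: enter STRING mode
pos=17: emit STR "a" (now at pos=20)
pos=21: emit PLUS '+'
DONE. 6 tokens: [NUM, STR, STAR, RPAREN, STR, PLUS]

Answer: NUM STR STAR RPAREN STR PLUS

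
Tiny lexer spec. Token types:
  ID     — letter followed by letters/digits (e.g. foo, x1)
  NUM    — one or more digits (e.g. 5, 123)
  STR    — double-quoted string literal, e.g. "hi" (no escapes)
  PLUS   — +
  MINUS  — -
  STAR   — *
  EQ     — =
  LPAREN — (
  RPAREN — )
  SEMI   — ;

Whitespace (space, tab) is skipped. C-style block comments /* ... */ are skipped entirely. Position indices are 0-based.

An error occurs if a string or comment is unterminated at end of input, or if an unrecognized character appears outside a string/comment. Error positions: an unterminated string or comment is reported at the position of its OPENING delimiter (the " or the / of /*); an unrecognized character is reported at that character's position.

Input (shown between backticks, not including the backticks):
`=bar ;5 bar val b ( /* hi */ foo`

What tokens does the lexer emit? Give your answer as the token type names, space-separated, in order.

Answer: EQ ID SEMI NUM ID ID ID LPAREN ID

Derivation:
pos=0: emit EQ '='
pos=1: emit ID 'bar' (now at pos=4)
pos=5: emit SEMI ';'
pos=6: emit NUM '5' (now at pos=7)
pos=8: emit ID 'bar' (now at pos=11)
pos=12: emit ID 'val' (now at pos=15)
pos=16: emit ID 'b' (now at pos=17)
pos=18: emit LPAREN '('
pos=20: enter COMMENT mode (saw '/*')
exit COMMENT mode (now at pos=28)
pos=29: emit ID 'foo' (now at pos=32)
DONE. 9 tokens: [EQ, ID, SEMI, NUM, ID, ID, ID, LPAREN, ID]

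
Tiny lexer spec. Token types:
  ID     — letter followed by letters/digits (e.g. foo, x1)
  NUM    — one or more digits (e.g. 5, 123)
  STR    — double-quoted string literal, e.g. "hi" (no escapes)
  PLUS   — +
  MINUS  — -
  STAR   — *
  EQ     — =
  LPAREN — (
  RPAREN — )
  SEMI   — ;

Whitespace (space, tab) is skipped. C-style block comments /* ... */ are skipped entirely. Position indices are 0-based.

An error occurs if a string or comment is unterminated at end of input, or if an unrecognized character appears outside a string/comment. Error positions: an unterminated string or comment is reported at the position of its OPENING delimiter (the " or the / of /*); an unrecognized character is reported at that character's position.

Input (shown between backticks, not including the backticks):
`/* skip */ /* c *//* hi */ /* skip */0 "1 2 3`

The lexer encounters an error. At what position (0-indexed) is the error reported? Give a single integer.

pos=0: enter COMMENT mode (saw '/*')
exit COMMENT mode (now at pos=10)
pos=11: enter COMMENT mode (saw '/*')
exit COMMENT mode (now at pos=18)
pos=18: enter COMMENT mode (saw '/*')
exit COMMENT mode (now at pos=26)
pos=27: enter COMMENT mode (saw '/*')
exit COMMENT mode (now at pos=37)
pos=37: emit NUM '0' (now at pos=38)
pos=39: enter STRING mode
pos=39: ERROR — unterminated string

Answer: 39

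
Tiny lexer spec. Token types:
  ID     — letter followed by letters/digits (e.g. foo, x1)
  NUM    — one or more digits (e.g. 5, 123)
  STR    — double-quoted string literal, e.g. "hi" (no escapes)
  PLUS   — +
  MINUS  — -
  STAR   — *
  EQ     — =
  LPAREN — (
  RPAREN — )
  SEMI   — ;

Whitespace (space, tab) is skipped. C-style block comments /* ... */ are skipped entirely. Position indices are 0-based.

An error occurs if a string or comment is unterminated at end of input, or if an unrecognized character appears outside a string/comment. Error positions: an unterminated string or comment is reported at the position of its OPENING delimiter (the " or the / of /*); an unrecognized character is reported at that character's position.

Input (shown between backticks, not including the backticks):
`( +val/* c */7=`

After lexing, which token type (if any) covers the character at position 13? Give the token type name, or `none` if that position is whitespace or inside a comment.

pos=0: emit LPAREN '('
pos=2: emit PLUS '+'
pos=3: emit ID 'val' (now at pos=6)
pos=6: enter COMMENT mode (saw '/*')
exit COMMENT mode (now at pos=13)
pos=13: emit NUM '7' (now at pos=14)
pos=14: emit EQ '='
DONE. 5 tokens: [LPAREN, PLUS, ID, NUM, EQ]
Position 13: char is '7' -> NUM

Answer: NUM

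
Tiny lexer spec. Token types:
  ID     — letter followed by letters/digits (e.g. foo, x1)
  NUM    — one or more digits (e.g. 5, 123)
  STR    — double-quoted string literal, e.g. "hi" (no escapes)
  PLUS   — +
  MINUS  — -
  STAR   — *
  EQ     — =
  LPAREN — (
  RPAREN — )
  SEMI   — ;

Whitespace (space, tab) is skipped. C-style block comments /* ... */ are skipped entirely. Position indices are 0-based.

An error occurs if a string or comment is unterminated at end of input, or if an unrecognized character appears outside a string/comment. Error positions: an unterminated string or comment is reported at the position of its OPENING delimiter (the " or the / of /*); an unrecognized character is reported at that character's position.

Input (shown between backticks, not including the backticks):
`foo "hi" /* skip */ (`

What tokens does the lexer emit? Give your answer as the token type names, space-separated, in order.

Answer: ID STR LPAREN

Derivation:
pos=0: emit ID 'foo' (now at pos=3)
pos=4: enter STRING mode
pos=4: emit STR "hi" (now at pos=8)
pos=9: enter COMMENT mode (saw '/*')
exit COMMENT mode (now at pos=19)
pos=20: emit LPAREN '('
DONE. 3 tokens: [ID, STR, LPAREN]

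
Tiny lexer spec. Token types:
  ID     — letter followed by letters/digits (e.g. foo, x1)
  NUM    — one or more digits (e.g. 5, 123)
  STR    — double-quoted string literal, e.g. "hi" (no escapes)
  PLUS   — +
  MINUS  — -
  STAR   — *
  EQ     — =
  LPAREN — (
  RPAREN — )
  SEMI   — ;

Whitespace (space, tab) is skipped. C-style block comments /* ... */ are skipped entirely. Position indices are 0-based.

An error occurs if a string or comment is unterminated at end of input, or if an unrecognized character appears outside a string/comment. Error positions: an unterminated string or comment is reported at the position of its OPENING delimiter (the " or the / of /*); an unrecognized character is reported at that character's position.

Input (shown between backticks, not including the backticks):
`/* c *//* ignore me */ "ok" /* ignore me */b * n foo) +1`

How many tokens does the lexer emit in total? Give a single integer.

Answer: 8

Derivation:
pos=0: enter COMMENT mode (saw '/*')
exit COMMENT mode (now at pos=7)
pos=7: enter COMMENT mode (saw '/*')
exit COMMENT mode (now at pos=22)
pos=23: enter STRING mode
pos=23: emit STR "ok" (now at pos=27)
pos=28: enter COMMENT mode (saw '/*')
exit COMMENT mode (now at pos=43)
pos=43: emit ID 'b' (now at pos=44)
pos=45: emit STAR '*'
pos=47: emit ID 'n' (now at pos=48)
pos=49: emit ID 'foo' (now at pos=52)
pos=52: emit RPAREN ')'
pos=54: emit PLUS '+'
pos=55: emit NUM '1' (now at pos=56)
DONE. 8 tokens: [STR, ID, STAR, ID, ID, RPAREN, PLUS, NUM]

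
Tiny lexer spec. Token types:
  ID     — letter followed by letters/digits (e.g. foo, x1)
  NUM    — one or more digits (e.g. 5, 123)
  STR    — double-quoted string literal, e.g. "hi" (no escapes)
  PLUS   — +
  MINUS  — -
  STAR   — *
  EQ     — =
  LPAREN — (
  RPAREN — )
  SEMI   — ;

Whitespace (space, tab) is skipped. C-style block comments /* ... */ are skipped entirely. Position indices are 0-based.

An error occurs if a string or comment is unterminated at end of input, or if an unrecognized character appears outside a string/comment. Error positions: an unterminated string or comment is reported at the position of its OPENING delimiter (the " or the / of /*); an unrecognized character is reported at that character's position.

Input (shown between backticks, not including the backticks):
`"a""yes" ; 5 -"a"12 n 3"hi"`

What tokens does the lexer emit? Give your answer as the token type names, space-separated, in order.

Answer: STR STR SEMI NUM MINUS STR NUM ID NUM STR

Derivation:
pos=0: enter STRING mode
pos=0: emit STR "a" (now at pos=3)
pos=3: enter STRING mode
pos=3: emit STR "yes" (now at pos=8)
pos=9: emit SEMI ';'
pos=11: emit NUM '5' (now at pos=12)
pos=13: emit MINUS '-'
pos=14: enter STRING mode
pos=14: emit STR "a" (now at pos=17)
pos=17: emit NUM '12' (now at pos=19)
pos=20: emit ID 'n' (now at pos=21)
pos=22: emit NUM '3' (now at pos=23)
pos=23: enter STRING mode
pos=23: emit STR "hi" (now at pos=27)
DONE. 10 tokens: [STR, STR, SEMI, NUM, MINUS, STR, NUM, ID, NUM, STR]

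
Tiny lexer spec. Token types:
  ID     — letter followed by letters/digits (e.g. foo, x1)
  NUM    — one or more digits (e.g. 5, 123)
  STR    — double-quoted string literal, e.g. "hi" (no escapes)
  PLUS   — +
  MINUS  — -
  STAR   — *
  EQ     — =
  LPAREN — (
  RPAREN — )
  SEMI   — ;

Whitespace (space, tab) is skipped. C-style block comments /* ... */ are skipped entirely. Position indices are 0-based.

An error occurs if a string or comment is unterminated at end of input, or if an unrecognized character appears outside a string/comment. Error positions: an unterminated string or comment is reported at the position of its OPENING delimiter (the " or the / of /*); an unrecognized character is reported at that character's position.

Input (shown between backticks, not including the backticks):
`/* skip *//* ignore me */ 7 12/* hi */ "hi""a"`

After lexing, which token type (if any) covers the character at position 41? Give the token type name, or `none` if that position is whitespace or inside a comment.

Answer: STR

Derivation:
pos=0: enter COMMENT mode (saw '/*')
exit COMMENT mode (now at pos=10)
pos=10: enter COMMENT mode (saw '/*')
exit COMMENT mode (now at pos=25)
pos=26: emit NUM '7' (now at pos=27)
pos=28: emit NUM '12' (now at pos=30)
pos=30: enter COMMENT mode (saw '/*')
exit COMMENT mode (now at pos=38)
pos=39: enter STRING mode
pos=39: emit STR "hi" (now at pos=43)
pos=43: enter STRING mode
pos=43: emit STR "a" (now at pos=46)
DONE. 4 tokens: [NUM, NUM, STR, STR]
Position 41: char is 'i' -> STR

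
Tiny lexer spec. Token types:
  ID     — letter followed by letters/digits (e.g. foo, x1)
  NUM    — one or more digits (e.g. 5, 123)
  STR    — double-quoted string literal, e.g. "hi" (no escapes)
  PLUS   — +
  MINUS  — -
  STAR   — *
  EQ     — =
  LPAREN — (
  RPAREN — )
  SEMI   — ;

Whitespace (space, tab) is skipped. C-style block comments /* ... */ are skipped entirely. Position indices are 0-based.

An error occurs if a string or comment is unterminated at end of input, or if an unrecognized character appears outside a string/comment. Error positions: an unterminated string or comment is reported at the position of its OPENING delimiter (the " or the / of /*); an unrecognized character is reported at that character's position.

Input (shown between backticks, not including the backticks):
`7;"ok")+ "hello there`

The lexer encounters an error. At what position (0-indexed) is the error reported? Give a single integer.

Answer: 9

Derivation:
pos=0: emit NUM '7' (now at pos=1)
pos=1: emit SEMI ';'
pos=2: enter STRING mode
pos=2: emit STR "ok" (now at pos=6)
pos=6: emit RPAREN ')'
pos=7: emit PLUS '+'
pos=9: enter STRING mode
pos=9: ERROR — unterminated string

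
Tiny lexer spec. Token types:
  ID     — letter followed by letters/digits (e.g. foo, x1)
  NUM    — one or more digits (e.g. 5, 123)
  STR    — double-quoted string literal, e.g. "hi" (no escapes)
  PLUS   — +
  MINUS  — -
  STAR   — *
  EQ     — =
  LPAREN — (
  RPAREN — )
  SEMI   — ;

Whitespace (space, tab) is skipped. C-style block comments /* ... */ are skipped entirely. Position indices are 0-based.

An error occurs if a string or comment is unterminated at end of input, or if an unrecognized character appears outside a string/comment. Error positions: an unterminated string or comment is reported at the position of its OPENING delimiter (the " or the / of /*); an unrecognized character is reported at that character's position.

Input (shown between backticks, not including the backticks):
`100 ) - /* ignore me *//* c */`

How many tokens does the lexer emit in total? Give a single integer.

Answer: 3

Derivation:
pos=0: emit NUM '100' (now at pos=3)
pos=4: emit RPAREN ')'
pos=6: emit MINUS '-'
pos=8: enter COMMENT mode (saw '/*')
exit COMMENT mode (now at pos=23)
pos=23: enter COMMENT mode (saw '/*')
exit COMMENT mode (now at pos=30)
DONE. 3 tokens: [NUM, RPAREN, MINUS]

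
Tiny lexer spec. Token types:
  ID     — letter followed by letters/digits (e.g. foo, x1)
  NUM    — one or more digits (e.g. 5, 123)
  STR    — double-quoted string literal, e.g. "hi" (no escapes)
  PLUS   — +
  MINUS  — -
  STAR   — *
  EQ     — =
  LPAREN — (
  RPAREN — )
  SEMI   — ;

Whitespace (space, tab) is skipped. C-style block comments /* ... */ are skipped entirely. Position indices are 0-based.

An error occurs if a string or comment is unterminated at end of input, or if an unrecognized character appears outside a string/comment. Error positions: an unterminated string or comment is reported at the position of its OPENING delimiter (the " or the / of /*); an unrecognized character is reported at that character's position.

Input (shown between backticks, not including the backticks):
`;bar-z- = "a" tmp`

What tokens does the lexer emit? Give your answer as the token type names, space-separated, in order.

pos=0: emit SEMI ';'
pos=1: emit ID 'bar' (now at pos=4)
pos=4: emit MINUS '-'
pos=5: emit ID 'z' (now at pos=6)
pos=6: emit MINUS '-'
pos=8: emit EQ '='
pos=10: enter STRING mode
pos=10: emit STR "a" (now at pos=13)
pos=14: emit ID 'tmp' (now at pos=17)
DONE. 8 tokens: [SEMI, ID, MINUS, ID, MINUS, EQ, STR, ID]

Answer: SEMI ID MINUS ID MINUS EQ STR ID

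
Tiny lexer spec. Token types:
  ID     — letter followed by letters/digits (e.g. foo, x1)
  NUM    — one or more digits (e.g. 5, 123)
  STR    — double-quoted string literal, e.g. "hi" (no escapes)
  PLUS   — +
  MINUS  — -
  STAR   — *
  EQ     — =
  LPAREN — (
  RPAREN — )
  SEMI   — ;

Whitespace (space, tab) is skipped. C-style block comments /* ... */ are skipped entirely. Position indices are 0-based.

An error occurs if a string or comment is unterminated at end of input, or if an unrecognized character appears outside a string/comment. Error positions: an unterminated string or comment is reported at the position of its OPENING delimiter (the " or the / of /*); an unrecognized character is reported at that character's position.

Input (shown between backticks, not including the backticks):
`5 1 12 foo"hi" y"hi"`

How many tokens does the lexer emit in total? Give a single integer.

Answer: 7

Derivation:
pos=0: emit NUM '5' (now at pos=1)
pos=2: emit NUM '1' (now at pos=3)
pos=4: emit NUM '12' (now at pos=6)
pos=7: emit ID 'foo' (now at pos=10)
pos=10: enter STRING mode
pos=10: emit STR "hi" (now at pos=14)
pos=15: emit ID 'y' (now at pos=16)
pos=16: enter STRING mode
pos=16: emit STR "hi" (now at pos=20)
DONE. 7 tokens: [NUM, NUM, NUM, ID, STR, ID, STR]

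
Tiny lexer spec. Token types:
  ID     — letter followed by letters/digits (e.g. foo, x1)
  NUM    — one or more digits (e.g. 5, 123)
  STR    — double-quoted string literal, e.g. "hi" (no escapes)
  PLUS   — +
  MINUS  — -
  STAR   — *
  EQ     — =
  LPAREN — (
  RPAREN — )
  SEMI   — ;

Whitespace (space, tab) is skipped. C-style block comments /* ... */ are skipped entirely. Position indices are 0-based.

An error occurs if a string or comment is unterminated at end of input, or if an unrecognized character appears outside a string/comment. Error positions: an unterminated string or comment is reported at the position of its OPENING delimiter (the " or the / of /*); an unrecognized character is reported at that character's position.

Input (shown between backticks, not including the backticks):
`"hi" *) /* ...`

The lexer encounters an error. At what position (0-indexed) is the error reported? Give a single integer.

pos=0: enter STRING mode
pos=0: emit STR "hi" (now at pos=4)
pos=5: emit STAR '*'
pos=6: emit RPAREN ')'
pos=8: enter COMMENT mode (saw '/*')
pos=8: ERROR — unterminated comment (reached EOF)

Answer: 8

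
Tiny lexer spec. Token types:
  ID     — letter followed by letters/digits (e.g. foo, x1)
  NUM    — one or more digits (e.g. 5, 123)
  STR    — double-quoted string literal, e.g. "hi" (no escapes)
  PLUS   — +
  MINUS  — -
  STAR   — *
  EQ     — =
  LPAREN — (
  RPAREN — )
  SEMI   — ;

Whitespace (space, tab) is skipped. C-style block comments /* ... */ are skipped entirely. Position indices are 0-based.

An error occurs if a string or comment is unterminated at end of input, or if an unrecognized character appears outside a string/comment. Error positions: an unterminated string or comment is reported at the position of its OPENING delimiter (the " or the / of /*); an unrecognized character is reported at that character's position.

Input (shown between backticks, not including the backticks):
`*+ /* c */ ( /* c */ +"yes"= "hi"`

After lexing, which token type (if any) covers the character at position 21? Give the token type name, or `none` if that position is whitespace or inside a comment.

Answer: PLUS

Derivation:
pos=0: emit STAR '*'
pos=1: emit PLUS '+'
pos=3: enter COMMENT mode (saw '/*')
exit COMMENT mode (now at pos=10)
pos=11: emit LPAREN '('
pos=13: enter COMMENT mode (saw '/*')
exit COMMENT mode (now at pos=20)
pos=21: emit PLUS '+'
pos=22: enter STRING mode
pos=22: emit STR "yes" (now at pos=27)
pos=27: emit EQ '='
pos=29: enter STRING mode
pos=29: emit STR "hi" (now at pos=33)
DONE. 7 tokens: [STAR, PLUS, LPAREN, PLUS, STR, EQ, STR]
Position 21: char is '+' -> PLUS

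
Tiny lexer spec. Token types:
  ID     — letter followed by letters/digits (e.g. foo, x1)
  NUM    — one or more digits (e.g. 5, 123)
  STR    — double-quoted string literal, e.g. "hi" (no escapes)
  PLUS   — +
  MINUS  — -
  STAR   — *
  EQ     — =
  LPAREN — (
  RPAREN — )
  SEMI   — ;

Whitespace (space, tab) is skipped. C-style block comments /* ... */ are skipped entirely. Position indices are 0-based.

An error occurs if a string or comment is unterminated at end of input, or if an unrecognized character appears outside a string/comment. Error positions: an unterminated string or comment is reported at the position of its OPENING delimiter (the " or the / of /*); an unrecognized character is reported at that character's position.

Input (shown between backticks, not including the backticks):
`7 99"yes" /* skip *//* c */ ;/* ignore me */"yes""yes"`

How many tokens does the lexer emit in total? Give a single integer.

Answer: 6

Derivation:
pos=0: emit NUM '7' (now at pos=1)
pos=2: emit NUM '99' (now at pos=4)
pos=4: enter STRING mode
pos=4: emit STR "yes" (now at pos=9)
pos=10: enter COMMENT mode (saw '/*')
exit COMMENT mode (now at pos=20)
pos=20: enter COMMENT mode (saw '/*')
exit COMMENT mode (now at pos=27)
pos=28: emit SEMI ';'
pos=29: enter COMMENT mode (saw '/*')
exit COMMENT mode (now at pos=44)
pos=44: enter STRING mode
pos=44: emit STR "yes" (now at pos=49)
pos=49: enter STRING mode
pos=49: emit STR "yes" (now at pos=54)
DONE. 6 tokens: [NUM, NUM, STR, SEMI, STR, STR]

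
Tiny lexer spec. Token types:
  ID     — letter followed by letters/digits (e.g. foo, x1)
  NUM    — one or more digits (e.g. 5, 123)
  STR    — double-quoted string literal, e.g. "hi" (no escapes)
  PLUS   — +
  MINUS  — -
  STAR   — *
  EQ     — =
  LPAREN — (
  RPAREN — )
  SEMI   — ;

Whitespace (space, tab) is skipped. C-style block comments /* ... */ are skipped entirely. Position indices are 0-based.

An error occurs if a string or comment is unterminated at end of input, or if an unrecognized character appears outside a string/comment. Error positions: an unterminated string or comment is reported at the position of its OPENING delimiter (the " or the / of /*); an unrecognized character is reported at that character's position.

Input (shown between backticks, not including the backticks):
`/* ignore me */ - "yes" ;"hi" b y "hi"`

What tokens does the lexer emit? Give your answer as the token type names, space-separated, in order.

pos=0: enter COMMENT mode (saw '/*')
exit COMMENT mode (now at pos=15)
pos=16: emit MINUS '-'
pos=18: enter STRING mode
pos=18: emit STR "yes" (now at pos=23)
pos=24: emit SEMI ';'
pos=25: enter STRING mode
pos=25: emit STR "hi" (now at pos=29)
pos=30: emit ID 'b' (now at pos=31)
pos=32: emit ID 'y' (now at pos=33)
pos=34: enter STRING mode
pos=34: emit STR "hi" (now at pos=38)
DONE. 7 tokens: [MINUS, STR, SEMI, STR, ID, ID, STR]

Answer: MINUS STR SEMI STR ID ID STR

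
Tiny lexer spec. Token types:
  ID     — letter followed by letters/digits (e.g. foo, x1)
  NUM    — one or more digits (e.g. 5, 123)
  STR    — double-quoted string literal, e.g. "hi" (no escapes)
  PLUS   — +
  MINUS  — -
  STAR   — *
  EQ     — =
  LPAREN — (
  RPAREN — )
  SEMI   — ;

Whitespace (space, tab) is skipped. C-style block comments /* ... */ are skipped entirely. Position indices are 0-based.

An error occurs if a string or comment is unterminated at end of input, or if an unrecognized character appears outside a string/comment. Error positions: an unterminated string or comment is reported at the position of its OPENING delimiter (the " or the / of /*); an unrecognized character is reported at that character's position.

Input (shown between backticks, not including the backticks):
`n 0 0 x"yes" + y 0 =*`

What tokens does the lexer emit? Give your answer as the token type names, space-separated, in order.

Answer: ID NUM NUM ID STR PLUS ID NUM EQ STAR

Derivation:
pos=0: emit ID 'n' (now at pos=1)
pos=2: emit NUM '0' (now at pos=3)
pos=4: emit NUM '0' (now at pos=5)
pos=6: emit ID 'x' (now at pos=7)
pos=7: enter STRING mode
pos=7: emit STR "yes" (now at pos=12)
pos=13: emit PLUS '+'
pos=15: emit ID 'y' (now at pos=16)
pos=17: emit NUM '0' (now at pos=18)
pos=19: emit EQ '='
pos=20: emit STAR '*'
DONE. 10 tokens: [ID, NUM, NUM, ID, STR, PLUS, ID, NUM, EQ, STAR]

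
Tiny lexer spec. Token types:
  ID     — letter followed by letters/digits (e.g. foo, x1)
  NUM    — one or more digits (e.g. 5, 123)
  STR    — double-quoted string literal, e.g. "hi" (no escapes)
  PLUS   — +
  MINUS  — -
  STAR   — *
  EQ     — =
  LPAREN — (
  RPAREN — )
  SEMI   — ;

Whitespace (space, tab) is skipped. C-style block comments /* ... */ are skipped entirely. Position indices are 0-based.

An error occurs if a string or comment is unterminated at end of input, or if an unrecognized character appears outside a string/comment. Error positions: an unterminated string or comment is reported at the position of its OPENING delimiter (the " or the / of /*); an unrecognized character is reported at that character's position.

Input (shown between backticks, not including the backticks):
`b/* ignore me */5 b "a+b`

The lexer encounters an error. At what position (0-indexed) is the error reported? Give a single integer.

Answer: 20

Derivation:
pos=0: emit ID 'b' (now at pos=1)
pos=1: enter COMMENT mode (saw '/*')
exit COMMENT mode (now at pos=16)
pos=16: emit NUM '5' (now at pos=17)
pos=18: emit ID 'b' (now at pos=19)
pos=20: enter STRING mode
pos=20: ERROR — unterminated string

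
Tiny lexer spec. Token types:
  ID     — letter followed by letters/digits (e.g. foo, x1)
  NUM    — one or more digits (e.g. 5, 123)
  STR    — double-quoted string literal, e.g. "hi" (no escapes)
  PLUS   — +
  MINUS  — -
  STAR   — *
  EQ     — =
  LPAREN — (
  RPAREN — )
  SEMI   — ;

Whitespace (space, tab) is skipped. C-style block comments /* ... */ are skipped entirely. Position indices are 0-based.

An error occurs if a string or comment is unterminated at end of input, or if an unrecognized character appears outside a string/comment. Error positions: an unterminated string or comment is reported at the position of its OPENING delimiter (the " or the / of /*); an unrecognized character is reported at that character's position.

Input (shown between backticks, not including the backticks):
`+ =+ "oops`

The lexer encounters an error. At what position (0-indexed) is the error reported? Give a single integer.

Answer: 5

Derivation:
pos=0: emit PLUS '+'
pos=2: emit EQ '='
pos=3: emit PLUS '+'
pos=5: enter STRING mode
pos=5: ERROR — unterminated string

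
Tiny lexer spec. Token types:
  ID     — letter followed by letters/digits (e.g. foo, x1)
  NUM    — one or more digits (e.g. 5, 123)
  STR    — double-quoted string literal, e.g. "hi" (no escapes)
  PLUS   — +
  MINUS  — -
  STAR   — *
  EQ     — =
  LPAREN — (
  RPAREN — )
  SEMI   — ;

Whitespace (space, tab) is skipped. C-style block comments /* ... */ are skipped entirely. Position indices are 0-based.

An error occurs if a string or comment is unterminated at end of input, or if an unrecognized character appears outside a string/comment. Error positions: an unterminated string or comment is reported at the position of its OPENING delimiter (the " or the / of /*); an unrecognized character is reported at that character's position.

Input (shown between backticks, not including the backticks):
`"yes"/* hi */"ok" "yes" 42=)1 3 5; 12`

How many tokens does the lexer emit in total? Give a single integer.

pos=0: enter STRING mode
pos=0: emit STR "yes" (now at pos=5)
pos=5: enter COMMENT mode (saw '/*')
exit COMMENT mode (now at pos=13)
pos=13: enter STRING mode
pos=13: emit STR "ok" (now at pos=17)
pos=18: enter STRING mode
pos=18: emit STR "yes" (now at pos=23)
pos=24: emit NUM '42' (now at pos=26)
pos=26: emit EQ '='
pos=27: emit RPAREN ')'
pos=28: emit NUM '1' (now at pos=29)
pos=30: emit NUM '3' (now at pos=31)
pos=32: emit NUM '5' (now at pos=33)
pos=33: emit SEMI ';'
pos=35: emit NUM '12' (now at pos=37)
DONE. 11 tokens: [STR, STR, STR, NUM, EQ, RPAREN, NUM, NUM, NUM, SEMI, NUM]

Answer: 11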